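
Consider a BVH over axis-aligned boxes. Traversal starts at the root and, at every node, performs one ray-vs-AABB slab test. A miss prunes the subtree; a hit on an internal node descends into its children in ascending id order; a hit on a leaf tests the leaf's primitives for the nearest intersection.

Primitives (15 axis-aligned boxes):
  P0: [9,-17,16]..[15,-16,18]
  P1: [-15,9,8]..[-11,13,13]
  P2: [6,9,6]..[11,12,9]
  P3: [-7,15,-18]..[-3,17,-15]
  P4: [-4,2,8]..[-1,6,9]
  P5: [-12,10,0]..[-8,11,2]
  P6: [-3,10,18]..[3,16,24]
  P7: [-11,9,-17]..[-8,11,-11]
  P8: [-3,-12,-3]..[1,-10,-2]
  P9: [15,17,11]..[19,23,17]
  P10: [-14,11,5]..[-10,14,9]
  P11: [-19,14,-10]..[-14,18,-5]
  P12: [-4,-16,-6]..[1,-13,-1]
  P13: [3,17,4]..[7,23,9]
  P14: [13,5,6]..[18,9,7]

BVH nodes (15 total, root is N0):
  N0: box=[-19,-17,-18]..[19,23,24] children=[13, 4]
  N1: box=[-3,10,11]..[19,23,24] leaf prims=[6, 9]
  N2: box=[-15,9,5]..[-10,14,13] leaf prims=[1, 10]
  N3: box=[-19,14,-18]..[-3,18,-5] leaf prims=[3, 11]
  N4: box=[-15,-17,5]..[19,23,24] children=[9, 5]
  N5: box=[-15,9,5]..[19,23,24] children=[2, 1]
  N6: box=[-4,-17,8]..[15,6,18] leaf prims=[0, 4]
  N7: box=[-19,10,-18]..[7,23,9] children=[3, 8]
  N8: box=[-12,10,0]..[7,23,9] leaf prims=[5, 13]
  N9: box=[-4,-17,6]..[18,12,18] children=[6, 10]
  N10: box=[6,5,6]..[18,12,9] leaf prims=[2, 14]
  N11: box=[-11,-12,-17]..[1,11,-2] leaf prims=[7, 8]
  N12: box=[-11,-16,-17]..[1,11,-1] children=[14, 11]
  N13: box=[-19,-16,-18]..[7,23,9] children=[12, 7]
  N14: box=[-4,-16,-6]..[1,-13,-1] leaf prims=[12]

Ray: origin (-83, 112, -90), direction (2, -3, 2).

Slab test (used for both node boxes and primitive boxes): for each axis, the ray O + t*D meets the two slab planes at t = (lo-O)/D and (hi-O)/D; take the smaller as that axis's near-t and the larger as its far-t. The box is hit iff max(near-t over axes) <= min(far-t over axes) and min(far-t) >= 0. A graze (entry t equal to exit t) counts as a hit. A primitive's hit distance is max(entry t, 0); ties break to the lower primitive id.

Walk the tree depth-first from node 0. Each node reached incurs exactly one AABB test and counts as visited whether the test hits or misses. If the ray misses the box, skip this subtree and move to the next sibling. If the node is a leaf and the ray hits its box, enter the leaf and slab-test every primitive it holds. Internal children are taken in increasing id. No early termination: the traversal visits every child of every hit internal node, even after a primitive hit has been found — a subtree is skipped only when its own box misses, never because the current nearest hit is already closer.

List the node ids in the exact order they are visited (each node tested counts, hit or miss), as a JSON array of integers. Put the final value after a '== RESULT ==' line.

Trace the traversal:
N0 x:[32,51] y:[89/3,43] z:[36,57] -> hit [36,43], descend [4, 13]
  N4 x:[34,51] y:[89/3,43] z:[95/2,57] -> miss, prune
  N13 x:[32,45] y:[89/3,128/3] z:[36,99/2] -> hit [36,128/3], descend [7, 12]
    N7 x:[32,45] y:[89/3,34] z:[36,99/2] -> miss, prune
    N12 x:[36,42] y:[101/3,128/3] z:[73/2,89/2] -> hit [73/2,42], descend [11, 14]
      N11 x:[36,42] y:[101/3,124/3] z:[73/2,44] -> hit [73/2,124/3] leaf, test {P7(miss), P8(miss)}
      N14 x:[79/2,42] y:[125/3,128/3] z:[42,89/2] -> hit [42,42] leaf, test {P12@t=42}

order=[0, 4, 13, 7, 12, 11, 14]  |boxes|=7  |leaves|=2  hit=P12

== RESULT ==
[0, 4, 13, 7, 12, 11, 14]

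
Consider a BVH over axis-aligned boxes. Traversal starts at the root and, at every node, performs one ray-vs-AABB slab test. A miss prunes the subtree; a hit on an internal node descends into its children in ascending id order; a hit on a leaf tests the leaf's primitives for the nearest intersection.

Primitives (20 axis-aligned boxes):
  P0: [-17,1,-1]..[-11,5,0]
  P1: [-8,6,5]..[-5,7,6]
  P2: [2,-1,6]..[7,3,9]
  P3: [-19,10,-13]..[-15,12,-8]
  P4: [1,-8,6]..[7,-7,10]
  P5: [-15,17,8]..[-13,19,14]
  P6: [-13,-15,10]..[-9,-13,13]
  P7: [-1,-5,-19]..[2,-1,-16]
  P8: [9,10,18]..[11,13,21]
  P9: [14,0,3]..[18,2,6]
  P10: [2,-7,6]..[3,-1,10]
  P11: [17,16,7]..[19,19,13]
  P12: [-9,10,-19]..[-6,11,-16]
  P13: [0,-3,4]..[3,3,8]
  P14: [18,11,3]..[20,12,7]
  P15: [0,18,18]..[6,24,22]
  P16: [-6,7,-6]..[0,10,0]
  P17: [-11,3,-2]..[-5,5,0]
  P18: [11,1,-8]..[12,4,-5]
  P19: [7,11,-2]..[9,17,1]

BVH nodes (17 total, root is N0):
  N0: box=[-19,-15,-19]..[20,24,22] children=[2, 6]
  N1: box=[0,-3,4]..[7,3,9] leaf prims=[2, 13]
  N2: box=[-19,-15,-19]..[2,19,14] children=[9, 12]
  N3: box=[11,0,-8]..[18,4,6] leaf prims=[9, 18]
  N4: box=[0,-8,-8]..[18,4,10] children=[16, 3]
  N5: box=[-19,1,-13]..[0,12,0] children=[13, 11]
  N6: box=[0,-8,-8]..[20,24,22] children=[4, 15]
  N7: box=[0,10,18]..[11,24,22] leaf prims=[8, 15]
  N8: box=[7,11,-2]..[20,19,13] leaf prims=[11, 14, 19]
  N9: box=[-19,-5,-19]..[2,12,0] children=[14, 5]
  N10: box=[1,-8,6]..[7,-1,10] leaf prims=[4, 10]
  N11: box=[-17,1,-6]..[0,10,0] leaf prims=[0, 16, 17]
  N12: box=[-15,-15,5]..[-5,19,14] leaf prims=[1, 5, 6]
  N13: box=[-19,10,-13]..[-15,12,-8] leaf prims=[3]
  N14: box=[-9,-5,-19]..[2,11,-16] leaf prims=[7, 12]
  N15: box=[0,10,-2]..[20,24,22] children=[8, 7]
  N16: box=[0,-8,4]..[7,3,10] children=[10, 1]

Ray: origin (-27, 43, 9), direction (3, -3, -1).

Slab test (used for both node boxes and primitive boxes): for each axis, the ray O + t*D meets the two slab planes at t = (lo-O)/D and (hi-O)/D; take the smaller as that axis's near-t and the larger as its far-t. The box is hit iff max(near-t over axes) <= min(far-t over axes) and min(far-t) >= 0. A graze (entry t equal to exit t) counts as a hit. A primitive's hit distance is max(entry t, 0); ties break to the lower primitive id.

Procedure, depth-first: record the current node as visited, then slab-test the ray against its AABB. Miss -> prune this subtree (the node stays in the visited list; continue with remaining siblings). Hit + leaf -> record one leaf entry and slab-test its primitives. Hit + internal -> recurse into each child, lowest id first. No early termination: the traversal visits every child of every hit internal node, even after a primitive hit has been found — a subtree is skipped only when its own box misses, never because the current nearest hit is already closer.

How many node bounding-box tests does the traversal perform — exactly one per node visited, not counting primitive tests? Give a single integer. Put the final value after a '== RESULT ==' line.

Traverse from the root:
N0 x:[8/3,47/3] y:[19/3,58/3] z:[-13,28] -> hit [19/3,47/3], descend [2, 6]
  N2 x:[8/3,29/3] y:[8,58/3] z:[-5,28] -> hit [8,29/3], descend [9, 12]
    N9 x:[8/3,29/3] y:[31/3,16] z:[9,28] -> miss, prune
    N12 x:[4,22/3] y:[8,58/3] z:[-5,4] -> miss, prune
  N6 x:[9,47/3] y:[19/3,17] z:[-13,17] -> hit [9,47/3], descend [4, 15]
    N4 x:[9,15] y:[13,17] z:[-1,17] -> hit [13,15], descend [3, 16]
      N3 x:[38/3,15] y:[13,43/3] z:[3,17] -> hit [13,43/3] leaf, test {P9(miss), P18(miss)}
      N16 x:[9,34/3] y:[40/3,17] z:[-1,5] -> miss, prune
    N15 x:[9,47/3] y:[19/3,11] z:[-13,11] -> hit [9,11], descend [7, 8]
      N7 x:[9,38/3] y:[19/3,11] z:[-13,-9] -> miss, prune
      N8 x:[34/3,47/3] y:[8,32/3] z:[-4,11] -> miss, prune

Summary -> nodes [0, 2, 9, 12, 6, 4, 3, 16, 15, 7, 8]; box-tests=11; leaf-entries=1; first=miss

== RESULT ==
11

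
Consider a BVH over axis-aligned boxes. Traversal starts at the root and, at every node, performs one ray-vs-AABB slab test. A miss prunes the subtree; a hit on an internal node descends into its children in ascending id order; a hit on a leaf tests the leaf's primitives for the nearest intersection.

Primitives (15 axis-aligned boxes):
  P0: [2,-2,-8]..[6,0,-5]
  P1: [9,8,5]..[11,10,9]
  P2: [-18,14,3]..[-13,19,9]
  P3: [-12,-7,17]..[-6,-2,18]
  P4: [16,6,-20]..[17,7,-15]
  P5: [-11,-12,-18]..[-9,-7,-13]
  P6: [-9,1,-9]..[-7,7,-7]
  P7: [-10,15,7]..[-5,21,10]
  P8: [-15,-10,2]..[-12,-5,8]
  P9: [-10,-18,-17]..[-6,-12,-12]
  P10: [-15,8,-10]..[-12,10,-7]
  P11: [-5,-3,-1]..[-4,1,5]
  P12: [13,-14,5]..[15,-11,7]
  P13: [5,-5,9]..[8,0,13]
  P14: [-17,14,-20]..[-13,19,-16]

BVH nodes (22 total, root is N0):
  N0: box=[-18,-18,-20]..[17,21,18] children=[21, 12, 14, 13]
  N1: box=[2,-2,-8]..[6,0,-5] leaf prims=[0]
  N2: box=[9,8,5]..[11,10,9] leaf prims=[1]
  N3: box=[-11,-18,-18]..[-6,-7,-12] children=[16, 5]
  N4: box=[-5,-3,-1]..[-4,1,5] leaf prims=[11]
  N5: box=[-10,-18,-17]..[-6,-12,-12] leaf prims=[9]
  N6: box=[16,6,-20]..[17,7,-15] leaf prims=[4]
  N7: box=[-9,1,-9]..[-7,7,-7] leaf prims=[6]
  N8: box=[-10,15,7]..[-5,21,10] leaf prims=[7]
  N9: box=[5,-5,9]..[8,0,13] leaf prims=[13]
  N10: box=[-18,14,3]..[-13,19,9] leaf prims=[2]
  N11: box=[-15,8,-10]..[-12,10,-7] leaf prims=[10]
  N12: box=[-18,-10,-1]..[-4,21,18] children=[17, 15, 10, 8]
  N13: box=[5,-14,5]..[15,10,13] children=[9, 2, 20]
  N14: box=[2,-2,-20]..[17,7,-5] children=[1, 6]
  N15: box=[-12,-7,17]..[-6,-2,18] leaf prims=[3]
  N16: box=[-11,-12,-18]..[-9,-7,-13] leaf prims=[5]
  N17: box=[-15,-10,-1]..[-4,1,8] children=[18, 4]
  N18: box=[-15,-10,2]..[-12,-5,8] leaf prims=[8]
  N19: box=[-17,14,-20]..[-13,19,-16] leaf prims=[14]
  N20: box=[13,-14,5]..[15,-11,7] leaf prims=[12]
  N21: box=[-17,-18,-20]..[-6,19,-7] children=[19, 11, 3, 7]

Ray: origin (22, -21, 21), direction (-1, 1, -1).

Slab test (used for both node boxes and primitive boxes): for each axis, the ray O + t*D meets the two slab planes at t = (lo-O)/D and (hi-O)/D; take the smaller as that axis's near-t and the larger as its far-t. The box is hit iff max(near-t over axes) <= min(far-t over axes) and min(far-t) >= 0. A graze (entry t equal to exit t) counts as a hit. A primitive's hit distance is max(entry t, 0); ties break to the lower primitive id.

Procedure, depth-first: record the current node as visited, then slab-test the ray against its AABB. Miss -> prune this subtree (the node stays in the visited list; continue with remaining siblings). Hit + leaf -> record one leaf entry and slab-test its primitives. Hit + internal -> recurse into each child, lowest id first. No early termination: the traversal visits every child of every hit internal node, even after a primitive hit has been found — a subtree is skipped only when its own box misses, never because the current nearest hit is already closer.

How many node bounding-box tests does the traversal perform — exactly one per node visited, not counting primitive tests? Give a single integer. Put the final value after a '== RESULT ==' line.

Trace the traversal:
N0 x:[5,40] y:[3,42] z:[3,41] -> hit [5,40], descend [12, 13, 14, 21]
  N12 x:[26,40] y:[11,42] z:[3,22] -> miss, prune
  N13 x:[7,17] y:[7,31] z:[8,16] -> hit [8,16], descend [2, 9, 20]
    N2 x:[11,13] y:[29,31] z:[12,16] -> miss, prune
    N9 x:[14,17] y:[16,21] z:[8,12] -> miss, prune
    N20 x:[7,9] y:[7,10] z:[14,16] -> miss, prune
  N14 x:[5,20] y:[19,28] z:[26,41] -> miss, prune
  N21 x:[28,39] y:[3,40] z:[28,41] -> hit [28,39], descend [3, 7, 11, 19]
    N3 x:[28,33] y:[3,14] z:[33,39] -> miss, prune
    N7 x:[29,31] y:[22,28] z:[28,30] -> miss, prune
    N11 x:[34,37] y:[29,31] z:[28,31] -> miss, prune
    N19 x:[35,39] y:[35,40] z:[37,41] -> hit [37,39] leaf, test {P14@t=37}

Visited [0, 12, 13, 2, 9, 20, 14, 21, 3, 7, 11, 19]. Tests: 12 box, 1 leaf. Nearest: P14.

== RESULT ==
12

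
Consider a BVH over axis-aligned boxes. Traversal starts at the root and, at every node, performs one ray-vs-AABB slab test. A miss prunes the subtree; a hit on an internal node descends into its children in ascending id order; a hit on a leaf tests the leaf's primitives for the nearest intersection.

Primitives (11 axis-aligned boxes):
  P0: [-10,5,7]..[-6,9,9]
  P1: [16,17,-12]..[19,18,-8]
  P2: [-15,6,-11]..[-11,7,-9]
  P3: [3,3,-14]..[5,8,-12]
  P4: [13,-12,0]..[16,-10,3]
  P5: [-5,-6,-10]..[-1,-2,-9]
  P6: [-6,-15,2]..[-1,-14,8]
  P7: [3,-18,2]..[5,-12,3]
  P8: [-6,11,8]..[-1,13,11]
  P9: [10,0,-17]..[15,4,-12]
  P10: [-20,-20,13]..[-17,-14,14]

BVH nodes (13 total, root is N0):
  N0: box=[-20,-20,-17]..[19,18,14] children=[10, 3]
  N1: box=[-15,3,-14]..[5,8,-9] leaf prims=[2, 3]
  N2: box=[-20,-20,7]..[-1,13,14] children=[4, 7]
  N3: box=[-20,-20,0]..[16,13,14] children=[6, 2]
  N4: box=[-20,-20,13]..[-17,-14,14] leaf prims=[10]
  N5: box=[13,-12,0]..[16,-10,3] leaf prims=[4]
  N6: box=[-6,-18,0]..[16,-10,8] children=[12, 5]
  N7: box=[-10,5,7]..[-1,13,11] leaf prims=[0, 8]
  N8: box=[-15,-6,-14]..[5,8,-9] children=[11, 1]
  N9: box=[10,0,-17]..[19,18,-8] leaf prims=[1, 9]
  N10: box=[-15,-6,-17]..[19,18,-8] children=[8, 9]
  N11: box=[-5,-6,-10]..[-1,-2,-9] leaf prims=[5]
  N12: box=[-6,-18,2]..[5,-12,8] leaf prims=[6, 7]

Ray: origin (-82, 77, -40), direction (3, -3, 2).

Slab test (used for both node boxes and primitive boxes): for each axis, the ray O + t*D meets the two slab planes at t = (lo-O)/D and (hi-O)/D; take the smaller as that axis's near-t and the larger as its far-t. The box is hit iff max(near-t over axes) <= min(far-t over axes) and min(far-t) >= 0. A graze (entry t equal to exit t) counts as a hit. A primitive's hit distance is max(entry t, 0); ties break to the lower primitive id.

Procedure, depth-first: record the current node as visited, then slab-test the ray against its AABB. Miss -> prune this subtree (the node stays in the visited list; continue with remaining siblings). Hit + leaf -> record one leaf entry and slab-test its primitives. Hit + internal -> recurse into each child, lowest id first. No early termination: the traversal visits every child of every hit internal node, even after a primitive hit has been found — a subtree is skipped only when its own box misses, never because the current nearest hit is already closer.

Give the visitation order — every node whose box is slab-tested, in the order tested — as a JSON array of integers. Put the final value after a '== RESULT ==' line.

Walk:
N0 x:[62/3,101/3] y:[59/3,97/3] z:[23/2,27] -> hit [62/3,27], descend [3, 10]
  N3 x:[62/3,98/3] y:[64/3,97/3] z:[20,27] -> hit [64/3,27], descend [2, 6]
    N2 x:[62/3,27] y:[64/3,97/3] z:[47/2,27] -> hit [47/2,27], descend [4, 7]
      N4 x:[62/3,65/3] y:[91/3,97/3] z:[53/2,27] -> miss, prune
      N7 x:[24,27] y:[64/3,24] z:[47/2,51/2] -> hit [24,24] leaf, test {P0@t=24, P8(miss)}
    N6 x:[76/3,98/3] y:[29,95/3] z:[20,24] -> miss, prune
  N10 x:[67/3,101/3] y:[59/3,83/3] z:[23/2,16] -> miss, prune

7 AABB tests over nodes [0, 3, 2, 4, 7, 6, 10]; 1 leaf entered; closest P0.

== RESULT ==
[0, 3, 2, 4, 7, 6, 10]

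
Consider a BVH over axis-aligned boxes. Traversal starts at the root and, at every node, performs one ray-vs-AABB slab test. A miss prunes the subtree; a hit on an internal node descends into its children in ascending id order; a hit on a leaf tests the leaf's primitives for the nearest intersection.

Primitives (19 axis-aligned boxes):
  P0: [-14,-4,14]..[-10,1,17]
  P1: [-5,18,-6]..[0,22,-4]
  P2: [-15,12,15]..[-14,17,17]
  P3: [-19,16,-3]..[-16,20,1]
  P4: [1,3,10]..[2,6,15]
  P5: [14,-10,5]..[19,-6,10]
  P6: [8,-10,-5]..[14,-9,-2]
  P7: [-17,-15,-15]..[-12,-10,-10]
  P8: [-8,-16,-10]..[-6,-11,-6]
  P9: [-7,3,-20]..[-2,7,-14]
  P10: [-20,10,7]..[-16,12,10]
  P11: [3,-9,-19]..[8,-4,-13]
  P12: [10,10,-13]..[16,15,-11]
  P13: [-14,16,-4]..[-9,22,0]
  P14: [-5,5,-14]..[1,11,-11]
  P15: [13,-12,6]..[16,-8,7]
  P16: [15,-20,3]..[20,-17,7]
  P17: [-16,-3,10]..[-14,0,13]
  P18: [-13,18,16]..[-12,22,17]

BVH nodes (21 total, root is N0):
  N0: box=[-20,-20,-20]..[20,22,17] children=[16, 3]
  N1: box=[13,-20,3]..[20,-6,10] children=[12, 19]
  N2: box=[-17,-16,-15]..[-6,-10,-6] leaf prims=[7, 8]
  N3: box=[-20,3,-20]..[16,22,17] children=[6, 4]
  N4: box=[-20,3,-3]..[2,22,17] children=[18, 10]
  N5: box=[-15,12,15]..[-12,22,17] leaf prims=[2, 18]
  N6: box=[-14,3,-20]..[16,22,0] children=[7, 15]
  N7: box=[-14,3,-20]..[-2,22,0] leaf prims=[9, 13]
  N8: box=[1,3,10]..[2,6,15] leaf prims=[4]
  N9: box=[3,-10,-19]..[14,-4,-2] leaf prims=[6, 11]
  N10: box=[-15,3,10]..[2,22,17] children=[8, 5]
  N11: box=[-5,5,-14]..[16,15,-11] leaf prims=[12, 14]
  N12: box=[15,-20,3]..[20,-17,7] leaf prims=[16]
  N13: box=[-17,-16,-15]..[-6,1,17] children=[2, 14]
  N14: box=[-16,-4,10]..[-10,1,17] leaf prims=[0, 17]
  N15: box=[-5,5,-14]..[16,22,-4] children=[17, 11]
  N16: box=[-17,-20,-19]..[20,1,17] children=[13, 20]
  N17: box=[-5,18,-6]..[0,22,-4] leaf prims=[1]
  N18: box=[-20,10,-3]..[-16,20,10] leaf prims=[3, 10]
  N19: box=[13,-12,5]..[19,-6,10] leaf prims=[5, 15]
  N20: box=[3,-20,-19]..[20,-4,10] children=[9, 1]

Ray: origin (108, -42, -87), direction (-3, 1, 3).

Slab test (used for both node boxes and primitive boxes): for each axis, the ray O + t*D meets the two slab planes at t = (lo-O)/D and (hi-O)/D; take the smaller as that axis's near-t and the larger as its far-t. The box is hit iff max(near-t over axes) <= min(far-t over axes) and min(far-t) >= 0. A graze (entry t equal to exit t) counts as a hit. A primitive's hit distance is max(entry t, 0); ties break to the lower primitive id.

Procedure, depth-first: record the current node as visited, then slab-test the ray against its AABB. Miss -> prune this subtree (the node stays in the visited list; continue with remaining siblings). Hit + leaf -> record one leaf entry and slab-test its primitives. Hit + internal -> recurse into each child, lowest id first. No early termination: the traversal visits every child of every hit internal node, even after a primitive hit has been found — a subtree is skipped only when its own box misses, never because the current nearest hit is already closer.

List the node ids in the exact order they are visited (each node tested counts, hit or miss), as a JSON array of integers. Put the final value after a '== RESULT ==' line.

Walk:
N0 x:[88/3,128/3] y:[22,64] z:[67/3,104/3] -> hit [88/3,104/3], descend [3, 16]
  N3 x:[92/3,128/3] y:[45,64] z:[67/3,104/3] -> miss, prune
  N16 x:[88/3,125/3] y:[22,43] z:[68/3,104/3] -> hit [88/3,104/3], descend [13, 20]
    N13 x:[38,125/3] y:[26,43] z:[24,104/3] -> miss, prune
    N20 x:[88/3,35] y:[22,38] z:[68/3,97/3] -> hit [88/3,97/3], descend [1, 9]
      N1 x:[88/3,95/3] y:[22,36] z:[30,97/3] -> hit [30,95/3], descend [12, 19]
        N12 x:[88/3,31] y:[22,25] z:[30,94/3] -> miss, prune
        N19 x:[89/3,95/3] y:[30,36] z:[92/3,97/3] -> hit [92/3,95/3] leaf, test {P5(miss), P15@t=31}
      N9 x:[94/3,35] y:[32,38] z:[68/3,85/3] -> miss, prune

Summary -> nodes [0, 3, 16, 13, 20, 1, 12, 19, 9]; box-tests=9; leaf-entries=1; first=P15

== RESULT ==
[0, 3, 16, 13, 20, 1, 12, 19, 9]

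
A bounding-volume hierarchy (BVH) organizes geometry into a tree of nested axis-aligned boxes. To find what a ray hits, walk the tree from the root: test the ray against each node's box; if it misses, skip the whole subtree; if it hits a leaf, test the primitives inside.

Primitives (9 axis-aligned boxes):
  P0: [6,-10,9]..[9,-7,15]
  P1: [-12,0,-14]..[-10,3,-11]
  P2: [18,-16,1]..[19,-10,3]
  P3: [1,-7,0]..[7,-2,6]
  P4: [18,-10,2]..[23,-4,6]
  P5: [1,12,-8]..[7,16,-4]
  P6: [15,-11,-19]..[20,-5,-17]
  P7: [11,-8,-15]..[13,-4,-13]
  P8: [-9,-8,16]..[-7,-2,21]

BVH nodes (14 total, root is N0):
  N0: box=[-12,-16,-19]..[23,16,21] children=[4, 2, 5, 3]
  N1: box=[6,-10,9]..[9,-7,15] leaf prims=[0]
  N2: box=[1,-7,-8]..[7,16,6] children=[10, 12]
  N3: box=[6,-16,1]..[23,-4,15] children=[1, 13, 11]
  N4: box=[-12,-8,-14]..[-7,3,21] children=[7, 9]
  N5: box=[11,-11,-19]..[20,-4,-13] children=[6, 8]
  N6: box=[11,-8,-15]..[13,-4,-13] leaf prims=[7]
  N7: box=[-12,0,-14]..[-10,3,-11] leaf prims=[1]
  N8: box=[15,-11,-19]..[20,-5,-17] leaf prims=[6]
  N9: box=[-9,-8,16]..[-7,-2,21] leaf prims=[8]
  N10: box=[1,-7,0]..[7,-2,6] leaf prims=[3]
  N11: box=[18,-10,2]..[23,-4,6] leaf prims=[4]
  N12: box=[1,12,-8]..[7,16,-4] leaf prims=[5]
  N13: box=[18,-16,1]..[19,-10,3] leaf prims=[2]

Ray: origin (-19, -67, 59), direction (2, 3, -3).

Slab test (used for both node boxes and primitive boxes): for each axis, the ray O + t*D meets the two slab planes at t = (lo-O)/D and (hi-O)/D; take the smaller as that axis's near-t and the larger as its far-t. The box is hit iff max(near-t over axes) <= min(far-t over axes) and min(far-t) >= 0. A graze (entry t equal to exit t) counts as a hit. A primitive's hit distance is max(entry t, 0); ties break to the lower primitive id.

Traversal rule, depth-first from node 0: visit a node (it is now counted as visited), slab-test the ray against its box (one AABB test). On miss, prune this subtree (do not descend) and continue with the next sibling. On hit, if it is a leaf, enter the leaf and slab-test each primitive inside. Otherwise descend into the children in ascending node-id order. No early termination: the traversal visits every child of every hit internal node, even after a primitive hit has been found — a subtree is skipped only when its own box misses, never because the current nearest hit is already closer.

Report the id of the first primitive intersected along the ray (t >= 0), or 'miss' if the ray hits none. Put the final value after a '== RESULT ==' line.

Walk:
N0 x:[7/2,21] y:[17,83/3] z:[38/3,26] -> hit [17,21], descend [2, 3, 4, 5]
  N2 x:[10,13] y:[20,83/3] z:[53/3,67/3] -> miss, prune
  N3 x:[25/2,21] y:[17,21] z:[44/3,58/3] -> hit [17,58/3], descend [1, 11, 13]
    N1 x:[25/2,14] y:[19,20] z:[44/3,50/3] -> miss, prune
    N11 x:[37/2,21] y:[19,21] z:[53/3,19] -> hit [19,19] leaf, test {P4@t=19}
    N13 x:[37/2,19] y:[17,19] z:[56/3,58/3] -> hit [56/3,19] leaf, test {P2@t=56/3}
  N4 x:[7/2,6] y:[59/3,70/3] z:[38/3,73/3] -> miss, prune
  N5 x:[15,39/2] y:[56/3,21] z:[24,26] -> miss, prune

Visited [0, 2, 3, 1, 11, 13, 4, 5]. Tests: 8 box, 2 leaf. Nearest: P2.

== RESULT ==
2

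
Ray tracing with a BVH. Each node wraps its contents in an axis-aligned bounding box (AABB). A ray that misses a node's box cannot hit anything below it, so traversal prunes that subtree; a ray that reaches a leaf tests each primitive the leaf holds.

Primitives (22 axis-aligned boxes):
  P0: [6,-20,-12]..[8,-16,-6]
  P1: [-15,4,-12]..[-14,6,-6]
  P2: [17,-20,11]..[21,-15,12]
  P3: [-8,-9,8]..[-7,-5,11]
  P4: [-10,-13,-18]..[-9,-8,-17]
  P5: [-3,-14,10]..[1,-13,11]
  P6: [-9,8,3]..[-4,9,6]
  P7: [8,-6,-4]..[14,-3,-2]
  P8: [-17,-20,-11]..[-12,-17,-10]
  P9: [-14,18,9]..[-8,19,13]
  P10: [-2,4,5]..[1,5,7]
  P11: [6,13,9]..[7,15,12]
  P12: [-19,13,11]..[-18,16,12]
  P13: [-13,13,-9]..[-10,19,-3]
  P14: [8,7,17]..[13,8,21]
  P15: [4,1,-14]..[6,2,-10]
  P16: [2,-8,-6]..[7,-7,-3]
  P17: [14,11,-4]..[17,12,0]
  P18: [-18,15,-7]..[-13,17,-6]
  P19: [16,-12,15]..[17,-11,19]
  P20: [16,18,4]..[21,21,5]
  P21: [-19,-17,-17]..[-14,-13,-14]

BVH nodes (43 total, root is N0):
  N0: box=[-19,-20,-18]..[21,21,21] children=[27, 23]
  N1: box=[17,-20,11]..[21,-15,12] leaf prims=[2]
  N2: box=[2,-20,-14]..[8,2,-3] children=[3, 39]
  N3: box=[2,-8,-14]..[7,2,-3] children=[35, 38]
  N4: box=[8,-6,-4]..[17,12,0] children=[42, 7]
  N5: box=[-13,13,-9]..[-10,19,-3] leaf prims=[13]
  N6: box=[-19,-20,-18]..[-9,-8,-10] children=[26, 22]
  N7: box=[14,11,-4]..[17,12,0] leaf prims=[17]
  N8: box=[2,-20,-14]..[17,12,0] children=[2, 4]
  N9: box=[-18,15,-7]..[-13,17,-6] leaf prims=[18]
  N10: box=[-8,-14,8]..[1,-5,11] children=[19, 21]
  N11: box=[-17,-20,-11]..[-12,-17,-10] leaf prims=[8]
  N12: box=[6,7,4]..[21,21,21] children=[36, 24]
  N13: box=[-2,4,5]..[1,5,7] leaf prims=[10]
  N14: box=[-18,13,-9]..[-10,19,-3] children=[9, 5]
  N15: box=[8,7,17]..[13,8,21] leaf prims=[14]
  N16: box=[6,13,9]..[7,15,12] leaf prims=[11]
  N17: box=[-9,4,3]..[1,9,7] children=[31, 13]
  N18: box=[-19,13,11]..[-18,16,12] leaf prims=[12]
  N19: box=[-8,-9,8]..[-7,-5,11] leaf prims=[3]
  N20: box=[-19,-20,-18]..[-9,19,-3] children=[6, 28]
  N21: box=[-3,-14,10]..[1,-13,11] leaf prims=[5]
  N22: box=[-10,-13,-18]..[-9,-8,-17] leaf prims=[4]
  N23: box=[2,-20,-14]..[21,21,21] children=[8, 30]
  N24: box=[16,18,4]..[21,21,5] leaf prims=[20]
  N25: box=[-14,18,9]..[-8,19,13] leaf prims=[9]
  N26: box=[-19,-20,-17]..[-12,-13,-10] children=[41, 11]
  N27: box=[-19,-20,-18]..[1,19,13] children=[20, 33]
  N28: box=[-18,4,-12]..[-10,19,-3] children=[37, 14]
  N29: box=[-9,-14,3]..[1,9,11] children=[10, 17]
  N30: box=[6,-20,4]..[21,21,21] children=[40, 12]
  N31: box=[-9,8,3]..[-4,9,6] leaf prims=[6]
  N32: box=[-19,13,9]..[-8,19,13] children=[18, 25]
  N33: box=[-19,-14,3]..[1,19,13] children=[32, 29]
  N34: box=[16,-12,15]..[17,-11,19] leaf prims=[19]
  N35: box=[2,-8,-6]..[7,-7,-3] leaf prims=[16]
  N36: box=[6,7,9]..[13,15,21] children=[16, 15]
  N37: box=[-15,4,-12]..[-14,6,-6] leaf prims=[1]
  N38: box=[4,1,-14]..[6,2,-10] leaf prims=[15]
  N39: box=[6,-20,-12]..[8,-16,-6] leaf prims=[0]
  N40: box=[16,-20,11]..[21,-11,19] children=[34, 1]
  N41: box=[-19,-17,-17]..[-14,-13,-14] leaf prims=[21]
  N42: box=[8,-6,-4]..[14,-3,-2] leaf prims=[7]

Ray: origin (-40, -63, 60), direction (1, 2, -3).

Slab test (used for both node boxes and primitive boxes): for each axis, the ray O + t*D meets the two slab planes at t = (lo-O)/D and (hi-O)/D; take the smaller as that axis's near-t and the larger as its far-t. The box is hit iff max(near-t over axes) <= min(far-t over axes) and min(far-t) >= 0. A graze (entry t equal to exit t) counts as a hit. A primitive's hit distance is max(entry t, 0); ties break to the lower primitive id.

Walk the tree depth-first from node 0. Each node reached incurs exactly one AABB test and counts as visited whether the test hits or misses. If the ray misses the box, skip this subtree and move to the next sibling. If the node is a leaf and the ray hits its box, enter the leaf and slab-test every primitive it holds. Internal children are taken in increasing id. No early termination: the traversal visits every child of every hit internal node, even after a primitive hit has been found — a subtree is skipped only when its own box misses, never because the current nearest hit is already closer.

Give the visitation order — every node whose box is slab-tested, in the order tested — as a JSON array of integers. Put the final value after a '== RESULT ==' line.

Traverse from the root:
N0 x:[21,61] y:[43/2,42] z:[13,26] -> hit [43/2,26], descend [23, 27]
  N23 x:[42,61] y:[43/2,42] z:[13,74/3] -> miss, prune
  N27 x:[21,41] y:[43/2,41] z:[47/3,26] -> hit [43/2,26], descend [20, 33]
    N20 x:[21,31] y:[43/2,41] z:[21,26] -> hit [43/2,26], descend [6, 28]
      N6 x:[21,31] y:[43/2,55/2] z:[70/3,26] -> hit [70/3,26], descend [22, 26]
        N22 x:[30,31] y:[25,55/2] z:[77/3,26] -> miss, prune
        N26 x:[21,28] y:[43/2,25] z:[70/3,77/3] -> hit [70/3,25], descend [11, 41]
          N11 x:[23,28] y:[43/2,23] z:[70/3,71/3] -> miss, prune
          N41 x:[21,26] y:[23,25] z:[74/3,77/3] -> hit [74/3,25] leaf, test {P21@t=74/3}
      N28 x:[22,30] y:[67/2,41] z:[21,24] -> miss, prune
    N33 x:[21,41] y:[49/2,41] z:[47/3,19] -> miss, prune

Summary -> nodes [0, 23, 27, 20, 6, 22, 26, 11, 41, 28, 33]; box-tests=11; leaf-entries=1; first=P21

== RESULT ==
[0, 23, 27, 20, 6, 22, 26, 11, 41, 28, 33]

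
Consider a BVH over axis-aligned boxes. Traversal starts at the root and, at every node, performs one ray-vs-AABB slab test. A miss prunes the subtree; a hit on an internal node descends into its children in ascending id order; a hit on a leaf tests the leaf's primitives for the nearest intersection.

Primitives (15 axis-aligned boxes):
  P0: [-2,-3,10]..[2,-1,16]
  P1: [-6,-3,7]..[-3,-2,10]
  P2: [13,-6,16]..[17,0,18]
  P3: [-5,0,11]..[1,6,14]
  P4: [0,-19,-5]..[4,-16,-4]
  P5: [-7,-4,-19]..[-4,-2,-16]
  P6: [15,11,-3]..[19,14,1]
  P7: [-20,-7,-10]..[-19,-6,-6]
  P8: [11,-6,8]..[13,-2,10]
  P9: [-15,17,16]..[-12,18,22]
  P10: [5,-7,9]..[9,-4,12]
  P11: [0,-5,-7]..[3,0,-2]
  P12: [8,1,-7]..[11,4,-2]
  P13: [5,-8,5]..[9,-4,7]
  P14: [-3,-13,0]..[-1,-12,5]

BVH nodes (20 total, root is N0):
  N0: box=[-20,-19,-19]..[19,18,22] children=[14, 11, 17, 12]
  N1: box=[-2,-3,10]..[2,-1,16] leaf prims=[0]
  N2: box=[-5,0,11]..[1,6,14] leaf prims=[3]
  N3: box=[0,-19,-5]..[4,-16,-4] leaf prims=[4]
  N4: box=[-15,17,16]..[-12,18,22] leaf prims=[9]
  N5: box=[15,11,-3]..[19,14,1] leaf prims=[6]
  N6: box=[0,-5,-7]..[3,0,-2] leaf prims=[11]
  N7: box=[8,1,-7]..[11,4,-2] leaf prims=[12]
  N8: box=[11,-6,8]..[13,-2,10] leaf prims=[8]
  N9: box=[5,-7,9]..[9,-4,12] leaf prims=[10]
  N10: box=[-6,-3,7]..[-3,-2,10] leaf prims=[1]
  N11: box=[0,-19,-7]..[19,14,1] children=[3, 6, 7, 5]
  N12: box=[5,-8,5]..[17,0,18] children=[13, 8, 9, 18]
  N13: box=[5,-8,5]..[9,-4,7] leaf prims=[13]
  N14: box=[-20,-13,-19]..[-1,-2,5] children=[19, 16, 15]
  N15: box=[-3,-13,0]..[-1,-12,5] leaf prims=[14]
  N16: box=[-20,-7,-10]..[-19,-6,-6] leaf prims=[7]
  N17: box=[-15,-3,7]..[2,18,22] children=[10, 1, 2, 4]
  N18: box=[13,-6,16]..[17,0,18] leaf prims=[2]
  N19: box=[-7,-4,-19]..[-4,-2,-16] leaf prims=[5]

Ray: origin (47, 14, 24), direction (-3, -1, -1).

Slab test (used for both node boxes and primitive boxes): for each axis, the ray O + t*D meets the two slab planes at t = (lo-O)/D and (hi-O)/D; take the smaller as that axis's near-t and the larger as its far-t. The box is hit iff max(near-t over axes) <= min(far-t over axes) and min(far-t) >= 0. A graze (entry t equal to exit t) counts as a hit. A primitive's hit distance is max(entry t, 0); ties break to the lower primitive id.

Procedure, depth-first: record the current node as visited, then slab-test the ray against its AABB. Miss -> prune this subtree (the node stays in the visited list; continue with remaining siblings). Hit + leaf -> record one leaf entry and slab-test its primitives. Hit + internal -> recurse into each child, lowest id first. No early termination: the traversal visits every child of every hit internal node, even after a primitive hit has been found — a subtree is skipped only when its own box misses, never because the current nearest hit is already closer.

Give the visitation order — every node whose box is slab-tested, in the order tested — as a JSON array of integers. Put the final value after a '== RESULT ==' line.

Traverse from the root:
N0 x:[28/3,67/3] y:[-4,33] z:[2,43] -> hit [28/3,67/3], descend [11, 12, 14, 17]
  N11 x:[28/3,47/3] y:[0,33] z:[23,31] -> miss, prune
  N12 x:[10,14] y:[14,22] z:[6,19] -> hit [14,14], descend [8, 9, 13, 18]
    N8 x:[34/3,12] y:[16,20] z:[14,16] -> miss, prune
    N9 x:[38/3,14] y:[18,21] z:[12,15] -> miss, prune
    N13 x:[38/3,14] y:[18,22] z:[17,19] -> miss, prune
    N18 x:[10,34/3] y:[14,20] z:[6,8] -> miss, prune
  N14 x:[16,67/3] y:[16,27] z:[19,43] -> hit [19,67/3], descend [15, 16, 19]
    N15 x:[16,50/3] y:[26,27] z:[19,24] -> miss, prune
    N16 x:[22,67/3] y:[20,21] z:[30,34] -> miss, prune
    N19 x:[17,18] y:[16,18] z:[40,43] -> miss, prune
  N17 x:[15,62/3] y:[-4,17] z:[2,17] -> hit [15,17], descend [1, 2, 4, 10]
    N1 x:[15,49/3] y:[15,17] z:[8,14] -> miss, prune
    N2 x:[46/3,52/3] y:[8,14] z:[10,13] -> miss, prune
    N4 x:[59/3,62/3] y:[-4,-3] z:[2,8] -> miss, prune
    N10 x:[50/3,53/3] y:[16,17] z:[14,17] -> hit [50/3,17] leaf, test {P1@t=50/3}

Visited [0, 11, 12, 8, 9, 13, 18, 14, 15, 16, 19, 17, 1, 2, 4, 10]. Tests: 16 box, 1 leaf. Nearest: P1.

== RESULT ==
[0, 11, 12, 8, 9, 13, 18, 14, 15, 16, 19, 17, 1, 2, 4, 10]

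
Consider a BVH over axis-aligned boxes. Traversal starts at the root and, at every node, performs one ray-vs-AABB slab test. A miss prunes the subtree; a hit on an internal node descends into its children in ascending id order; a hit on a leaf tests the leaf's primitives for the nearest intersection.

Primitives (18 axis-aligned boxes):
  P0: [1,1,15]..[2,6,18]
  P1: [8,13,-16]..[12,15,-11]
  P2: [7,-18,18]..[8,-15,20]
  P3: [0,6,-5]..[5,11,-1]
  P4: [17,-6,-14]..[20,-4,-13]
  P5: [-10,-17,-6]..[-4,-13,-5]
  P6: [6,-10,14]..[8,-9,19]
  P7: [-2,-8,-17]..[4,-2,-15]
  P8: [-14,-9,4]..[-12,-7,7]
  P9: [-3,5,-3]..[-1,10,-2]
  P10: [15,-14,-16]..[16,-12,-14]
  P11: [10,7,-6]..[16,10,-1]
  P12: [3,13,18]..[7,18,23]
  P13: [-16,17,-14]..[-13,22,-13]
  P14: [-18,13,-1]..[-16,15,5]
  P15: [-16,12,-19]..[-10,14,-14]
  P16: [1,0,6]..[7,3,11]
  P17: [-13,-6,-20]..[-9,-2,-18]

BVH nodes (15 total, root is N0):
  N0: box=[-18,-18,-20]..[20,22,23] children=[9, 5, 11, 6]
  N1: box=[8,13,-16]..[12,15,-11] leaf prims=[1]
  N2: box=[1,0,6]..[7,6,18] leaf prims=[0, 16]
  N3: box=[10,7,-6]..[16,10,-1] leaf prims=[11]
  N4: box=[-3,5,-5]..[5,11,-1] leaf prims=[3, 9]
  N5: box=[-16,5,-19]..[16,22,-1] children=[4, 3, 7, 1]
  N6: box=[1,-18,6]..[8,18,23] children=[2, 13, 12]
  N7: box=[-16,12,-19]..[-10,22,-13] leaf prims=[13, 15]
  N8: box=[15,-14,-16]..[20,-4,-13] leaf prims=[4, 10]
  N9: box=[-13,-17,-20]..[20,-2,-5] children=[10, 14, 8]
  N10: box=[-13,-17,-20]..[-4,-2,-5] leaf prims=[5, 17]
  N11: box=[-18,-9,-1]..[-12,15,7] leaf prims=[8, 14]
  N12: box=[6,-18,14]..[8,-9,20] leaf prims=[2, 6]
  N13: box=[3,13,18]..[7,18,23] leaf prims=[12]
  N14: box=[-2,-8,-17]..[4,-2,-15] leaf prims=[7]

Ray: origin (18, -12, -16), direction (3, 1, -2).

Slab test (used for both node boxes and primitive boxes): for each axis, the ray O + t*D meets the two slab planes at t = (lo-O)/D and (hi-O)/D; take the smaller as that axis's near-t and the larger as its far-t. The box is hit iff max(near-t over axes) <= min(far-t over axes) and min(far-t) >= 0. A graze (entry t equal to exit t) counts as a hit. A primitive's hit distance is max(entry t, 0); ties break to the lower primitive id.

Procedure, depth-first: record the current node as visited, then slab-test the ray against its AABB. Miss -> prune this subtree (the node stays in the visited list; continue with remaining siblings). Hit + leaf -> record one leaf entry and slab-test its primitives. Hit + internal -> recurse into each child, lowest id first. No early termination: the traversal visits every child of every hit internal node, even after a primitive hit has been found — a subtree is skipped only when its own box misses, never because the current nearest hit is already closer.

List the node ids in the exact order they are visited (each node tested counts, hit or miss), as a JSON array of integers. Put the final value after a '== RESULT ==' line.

Trace the traversal:
N0 x:[-12,2/3] y:[-6,34] z:[-39/2,2] -> hit [-6,2/3], descend [5, 6, 9, 11]
  N5 x:[-34/3,-2/3] y:[17,34] z:[-15/2,3/2] -> miss, prune
  N6 x:[-17/3,-10/3] y:[-6,30] z:[-39/2,-11] -> miss, prune
  N9 x:[-31/3,2/3] y:[-5,10] z:[-11/2,2] -> hit [-5,2/3], descend [8, 10, 14]
    N8 x:[-1,2/3] y:[-2,8] z:[-3/2,0] -> hit [-1,0] leaf, test {P4(miss), P10(miss)}
    N10 x:[-31/3,-22/3] y:[-5,10] z:[-11/2,2] -> miss, prune
    N14 x:[-20/3,-14/3] y:[4,10] z:[-1/2,1/2] -> miss, prune
  N11 x:[-12,-10] y:[3,27] z:[-23/2,-15/2] -> miss, prune

order=[0, 5, 6, 9, 8, 10, 14, 11]  |boxes|=8  |leaves|=1  hit=miss

== RESULT ==
[0, 5, 6, 9, 8, 10, 14, 11]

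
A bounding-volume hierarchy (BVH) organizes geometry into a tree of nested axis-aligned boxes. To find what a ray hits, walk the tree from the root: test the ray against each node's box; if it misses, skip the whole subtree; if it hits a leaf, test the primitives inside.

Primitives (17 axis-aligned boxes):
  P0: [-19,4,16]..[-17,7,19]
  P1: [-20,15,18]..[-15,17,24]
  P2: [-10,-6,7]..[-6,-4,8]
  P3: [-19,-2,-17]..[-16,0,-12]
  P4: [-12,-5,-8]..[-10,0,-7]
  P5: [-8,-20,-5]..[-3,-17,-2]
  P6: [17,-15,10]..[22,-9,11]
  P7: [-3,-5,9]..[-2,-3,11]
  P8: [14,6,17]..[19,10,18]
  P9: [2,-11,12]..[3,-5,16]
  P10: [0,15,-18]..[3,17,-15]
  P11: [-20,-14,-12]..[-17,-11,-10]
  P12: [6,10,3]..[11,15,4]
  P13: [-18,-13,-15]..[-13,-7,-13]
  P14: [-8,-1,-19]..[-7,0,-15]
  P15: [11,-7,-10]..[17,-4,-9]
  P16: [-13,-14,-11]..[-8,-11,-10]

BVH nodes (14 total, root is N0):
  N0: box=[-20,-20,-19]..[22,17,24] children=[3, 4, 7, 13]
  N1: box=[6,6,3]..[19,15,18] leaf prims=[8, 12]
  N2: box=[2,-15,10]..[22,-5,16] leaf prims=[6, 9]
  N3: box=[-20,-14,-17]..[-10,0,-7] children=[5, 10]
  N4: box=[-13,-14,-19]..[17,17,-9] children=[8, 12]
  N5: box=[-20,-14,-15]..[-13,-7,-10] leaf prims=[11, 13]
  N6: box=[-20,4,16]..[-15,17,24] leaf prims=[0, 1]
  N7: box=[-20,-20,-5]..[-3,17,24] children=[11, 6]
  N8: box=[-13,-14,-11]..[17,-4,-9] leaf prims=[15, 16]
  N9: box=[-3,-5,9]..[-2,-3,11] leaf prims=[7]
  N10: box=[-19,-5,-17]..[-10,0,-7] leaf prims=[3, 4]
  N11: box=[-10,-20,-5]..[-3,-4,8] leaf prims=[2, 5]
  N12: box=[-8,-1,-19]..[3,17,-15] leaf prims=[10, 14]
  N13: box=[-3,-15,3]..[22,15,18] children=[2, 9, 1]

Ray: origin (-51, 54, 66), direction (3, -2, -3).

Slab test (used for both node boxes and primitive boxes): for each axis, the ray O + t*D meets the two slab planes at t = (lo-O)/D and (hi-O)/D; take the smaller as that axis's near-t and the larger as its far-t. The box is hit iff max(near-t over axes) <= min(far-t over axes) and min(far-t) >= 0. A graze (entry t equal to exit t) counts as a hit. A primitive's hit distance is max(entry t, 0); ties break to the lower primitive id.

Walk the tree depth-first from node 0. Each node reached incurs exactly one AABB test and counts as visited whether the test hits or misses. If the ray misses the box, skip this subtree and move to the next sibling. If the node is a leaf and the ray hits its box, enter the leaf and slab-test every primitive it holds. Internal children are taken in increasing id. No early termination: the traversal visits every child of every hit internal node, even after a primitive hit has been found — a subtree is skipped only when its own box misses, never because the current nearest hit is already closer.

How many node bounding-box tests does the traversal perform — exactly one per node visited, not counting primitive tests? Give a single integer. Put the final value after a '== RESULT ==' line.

Traverse from the root:
N0 x:[31/3,73/3] y:[37/2,37] z:[14,85/3] -> hit [37/2,73/3], descend [3, 4, 7, 13]
  N3 x:[31/3,41/3] y:[27,34] z:[73/3,83/3] -> miss, prune
  N4 x:[38/3,68/3] y:[37/2,34] z:[25,85/3] -> miss, prune
  N7 x:[31/3,16] y:[37/2,37] z:[14,71/3] -> miss, prune
  N13 x:[16,73/3] y:[39/2,69/2] z:[16,21] -> hit [39/2,21], descend [1, 2, 9]
    N1 x:[19,70/3] y:[39/2,24] z:[16,21] -> hit [39/2,21] leaf, test {P8(miss), P12@t=62/3}
    N2 x:[53/3,73/3] y:[59/2,69/2] z:[50/3,56/3] -> miss, prune
    N9 x:[16,49/3] y:[57/2,59/2] z:[55/3,19] -> miss, prune

order=[0, 3, 4, 7, 13, 1, 2, 9]  |boxes|=8  |leaves|=1  hit=P12

== RESULT ==
8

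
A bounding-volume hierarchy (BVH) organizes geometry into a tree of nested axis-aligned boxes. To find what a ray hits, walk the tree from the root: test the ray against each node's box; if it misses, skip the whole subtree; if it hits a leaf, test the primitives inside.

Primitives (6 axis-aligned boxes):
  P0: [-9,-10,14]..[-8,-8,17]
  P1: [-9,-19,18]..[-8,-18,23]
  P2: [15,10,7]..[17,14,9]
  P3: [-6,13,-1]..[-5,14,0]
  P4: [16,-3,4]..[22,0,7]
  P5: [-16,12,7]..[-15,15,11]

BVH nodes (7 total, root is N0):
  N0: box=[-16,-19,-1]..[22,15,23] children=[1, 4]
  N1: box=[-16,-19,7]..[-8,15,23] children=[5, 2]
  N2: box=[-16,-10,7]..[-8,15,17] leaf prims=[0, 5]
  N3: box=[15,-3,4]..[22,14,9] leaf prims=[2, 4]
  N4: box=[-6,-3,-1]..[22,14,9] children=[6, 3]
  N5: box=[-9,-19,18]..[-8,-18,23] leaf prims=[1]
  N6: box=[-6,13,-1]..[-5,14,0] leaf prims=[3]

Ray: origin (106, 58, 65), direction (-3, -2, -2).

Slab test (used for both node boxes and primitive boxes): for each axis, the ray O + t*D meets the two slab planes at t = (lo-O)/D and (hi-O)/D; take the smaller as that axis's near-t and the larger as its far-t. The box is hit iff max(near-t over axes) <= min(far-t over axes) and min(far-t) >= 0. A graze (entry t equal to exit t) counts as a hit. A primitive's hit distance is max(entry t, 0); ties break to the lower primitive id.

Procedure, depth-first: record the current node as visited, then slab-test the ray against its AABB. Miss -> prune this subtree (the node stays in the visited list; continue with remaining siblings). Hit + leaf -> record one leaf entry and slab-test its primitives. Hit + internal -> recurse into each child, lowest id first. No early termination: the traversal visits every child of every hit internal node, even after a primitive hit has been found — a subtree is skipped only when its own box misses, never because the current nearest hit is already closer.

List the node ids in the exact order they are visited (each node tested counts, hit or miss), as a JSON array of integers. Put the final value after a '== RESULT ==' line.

Trace the traversal:
N0 x:[28,122/3] y:[43/2,77/2] z:[21,33] -> hit [28,33], descend [1, 4]
  N1 x:[38,122/3] y:[43/2,77/2] z:[21,29] -> miss, prune
  N4 x:[28,112/3] y:[22,61/2] z:[28,33] -> hit [28,61/2], descend [3, 6]
    N3 x:[28,91/3] y:[22,61/2] z:[28,61/2] -> hit [28,91/3] leaf, test {P2(miss), P4@t=29}
    N6 x:[37,112/3] y:[22,45/2] z:[65/2,33] -> miss, prune

5 AABB tests over nodes [0, 1, 4, 3, 6]; 1 leaf entered; closest P4.

== RESULT ==
[0, 1, 4, 3, 6]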